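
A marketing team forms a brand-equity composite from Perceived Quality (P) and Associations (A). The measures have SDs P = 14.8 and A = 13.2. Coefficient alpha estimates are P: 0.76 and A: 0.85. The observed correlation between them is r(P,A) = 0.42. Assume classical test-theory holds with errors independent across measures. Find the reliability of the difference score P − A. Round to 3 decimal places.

0.657

Var(P−A) = 14.8² + 13.2² − 2·14.8·13.2·0.42 = 393.28 − 164.102 = 229.178.
Under uncorrelated errors the observed covariances equal the true-score covariances, so only the own-variance terms attenuate.
True-score variance = [14.8²·0.76 + 13.2²·0.85] − 164.102 = 314.574 − 164.102 = 150.472.
Reliability = 150.472 / 229.178 = 0.657.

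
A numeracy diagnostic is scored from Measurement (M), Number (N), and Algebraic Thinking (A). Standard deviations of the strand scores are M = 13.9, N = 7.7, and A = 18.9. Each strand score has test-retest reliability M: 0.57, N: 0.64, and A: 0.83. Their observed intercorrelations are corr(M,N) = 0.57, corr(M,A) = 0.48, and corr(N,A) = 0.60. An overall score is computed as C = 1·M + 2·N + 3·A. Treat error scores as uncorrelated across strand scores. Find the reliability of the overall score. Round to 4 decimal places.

Var(C) = 13.9² + 2²·7.7² + 3²·18.9² + 2·[2·13.9·7.7·0.57 + 3·13.9·18.9·0.48 + 6·7.7·18.9·0.60] = 3645.26 + 2048.45 = 5693.71.
With uncorrelated errors the cross-covariances are all true-score covariance, so they carry over unchanged; only the diagonal terms shrink to ρᵢσᵢ².
True-score variance = [13.9²·0.57 + 2²·7.7²·0.64 + 3²·18.9²·0.83] + 2048.45 = 2930.27 + 2048.45 = 4978.72.
Reliability = 4978.72 / 5693.71 = 0.8744.

0.8744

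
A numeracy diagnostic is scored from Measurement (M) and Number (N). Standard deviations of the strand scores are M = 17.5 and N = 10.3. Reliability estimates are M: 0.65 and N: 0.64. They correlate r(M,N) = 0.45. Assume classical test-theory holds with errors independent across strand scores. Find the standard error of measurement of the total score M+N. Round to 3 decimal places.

12.057

Var(total) = 412.34 + 162.225 = 574.565.
True-score variance = 266.96 + 162.225 = 429.185, so reliability = 0.7470.
Error variance = 574.565 − 429.185 = 145.38; SEM = √145.38 = 12.057.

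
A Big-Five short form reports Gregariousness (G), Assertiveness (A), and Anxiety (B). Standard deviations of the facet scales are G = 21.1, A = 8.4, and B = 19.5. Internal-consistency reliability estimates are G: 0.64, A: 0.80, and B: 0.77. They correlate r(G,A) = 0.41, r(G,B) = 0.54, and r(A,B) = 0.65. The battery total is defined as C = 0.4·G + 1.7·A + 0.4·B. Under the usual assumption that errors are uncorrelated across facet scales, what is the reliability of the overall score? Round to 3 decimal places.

Var(C) = 0.4²·21.1² + 1.7²·8.4² + 0.4²·19.5² + 2·[0.68·21.1·8.4·0.41 + 0.16·21.1·19.5·0.54 + 0.68·8.4·19.5·0.65] = 335.992 + 314.727 = 650.719.
Because errors are independent across components, Cov(Tᵢ,Tⱼ) = Cov(Xᵢ,Xⱼ); the off-diagonal part of the true-score variance is the same as above.
True-score variance = [0.4²·21.1²·0.64 + 1.7²·8.4²·0.80 + 0.4²·19.5²·0.77] + 314.727 = 255.571 + 314.727 = 570.298.
Reliability = 570.298 / 650.719 = 0.876.

0.876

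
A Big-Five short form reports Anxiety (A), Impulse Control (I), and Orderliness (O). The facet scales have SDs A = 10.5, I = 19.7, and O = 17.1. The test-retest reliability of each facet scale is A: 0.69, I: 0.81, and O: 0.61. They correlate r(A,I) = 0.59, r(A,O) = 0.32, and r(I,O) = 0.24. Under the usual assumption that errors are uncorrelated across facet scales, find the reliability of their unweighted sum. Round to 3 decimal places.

Var(A+I+O) = 10.5² + 19.7² + 17.1² + 2·[10.5·19.7·0.59 + 10.5·17.1·0.32 + 19.7·17.1·0.24] = 790.75 + 520.693 = 1311.44.
Because errors are independent across components, Cov(Tᵢ,Tⱼ) = Cov(Xᵢ,Xⱼ); the off-diagonal part of the true-score variance is the same as above.
True-score variance = [10.5²·0.69 + 19.7²·0.81 + 17.1²·0.61] + 520.693 = 568.795 + 520.693 = 1089.49.
Reliability = 1089.49 / 1311.44 = 0.831.

0.831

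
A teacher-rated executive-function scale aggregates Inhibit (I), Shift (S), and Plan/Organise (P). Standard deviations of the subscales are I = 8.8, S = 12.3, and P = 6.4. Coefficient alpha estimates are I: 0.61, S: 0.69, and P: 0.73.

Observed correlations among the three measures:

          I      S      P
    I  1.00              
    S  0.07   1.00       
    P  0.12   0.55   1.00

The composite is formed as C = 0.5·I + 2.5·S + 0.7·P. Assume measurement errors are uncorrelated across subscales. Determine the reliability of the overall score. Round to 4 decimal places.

0.7362

Var(C) = 0.5²·8.8² + 2.5²·12.3² + 0.7²·6.4² + 2·[1.25·8.8·12.3·0.07 + 0.35·8.8·6.4·0.12 + 1.75·12.3·6.4·0.55] = 984.993 + 175.209 = 1160.2.
With uncorrelated errors the cross-covariances are all true-score covariance, so they carry over unchanged; only the diagonal terms shrink to ρᵢσᵢ².
True-score variance = [0.5²·8.8²·0.61 + 2.5²·12.3²·0.69 + 0.7²·6.4²·0.73] + 175.209 = 678.899 + 175.209 = 854.108.
Reliability = 854.108 / 1160.2 = 0.7362.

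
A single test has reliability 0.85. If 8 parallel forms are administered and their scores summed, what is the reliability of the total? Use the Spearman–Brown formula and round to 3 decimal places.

0.978

ρ_k = kρ / (1 + (k−1)ρ) = 8·0.85 / (1 + 7·0.85) = 6.800 / 6.950 = 0.978.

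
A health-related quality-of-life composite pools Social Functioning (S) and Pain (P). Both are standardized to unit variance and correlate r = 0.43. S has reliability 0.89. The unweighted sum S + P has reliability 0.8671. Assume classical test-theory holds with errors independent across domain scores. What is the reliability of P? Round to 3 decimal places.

Var(S+P) = 2 + 2·0.43 = 2.860.
True-score variance = ρ_S + ρ_P + 2·0.43, so 0.8671 = (0.89 + ρ_P + 0.86) / 2.860.
ρ_P = 0.8671·2.860 − 0.89 − 0.86 = 0.730.

0.730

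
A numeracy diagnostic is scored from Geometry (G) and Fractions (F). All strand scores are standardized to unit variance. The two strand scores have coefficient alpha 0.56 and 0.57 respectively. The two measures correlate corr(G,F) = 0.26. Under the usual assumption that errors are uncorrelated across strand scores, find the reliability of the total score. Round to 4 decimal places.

0.6548

Var(G+F) = 2 + 2·[0.26] = 2 + 0.52 = 2.52.
Under uncorrelated errors the observed covariances equal the true-score covariances, so only the own-variance terms attenuate.
True-score variance = [0.56 + 0.57] + 0.52 = 1.13 + 0.52 = 1.65.
Reliability = 1.65 / 2.52 = 0.6548.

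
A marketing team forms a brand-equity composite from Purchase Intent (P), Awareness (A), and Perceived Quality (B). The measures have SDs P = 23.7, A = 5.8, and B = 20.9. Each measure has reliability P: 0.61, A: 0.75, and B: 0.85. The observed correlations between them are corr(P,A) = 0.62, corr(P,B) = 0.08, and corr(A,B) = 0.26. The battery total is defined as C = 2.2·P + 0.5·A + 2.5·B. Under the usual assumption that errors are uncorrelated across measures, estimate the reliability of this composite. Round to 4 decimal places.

Var(C) = 2.2²·23.7² + 0.5²·5.8² + 2.5²·20.9² + 2·[1.1·23.7·5.8·0.62 + 5.5·23.7·20.9·0.08 + 1.25·5.8·20.9·0.26] = 5457.05 + 702.179 = 6159.23.
Under uncorrelated errors the observed covariances equal the true-score covariances, so only the own-variance terms attenuate.
True-score variance = [2.2²·23.7²·0.61 + 0.5²·5.8²·0.75 + 2.5²·20.9²·0.85] + 702.179 = 3985.19 + 702.179 = 4687.37.
Reliability = 4687.37 / 6159.23 = 0.7610.

0.7610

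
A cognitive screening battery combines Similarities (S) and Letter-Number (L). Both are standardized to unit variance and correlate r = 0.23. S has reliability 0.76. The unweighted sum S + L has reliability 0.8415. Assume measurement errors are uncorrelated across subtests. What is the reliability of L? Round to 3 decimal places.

0.850

Var(S+L) = 2 + 2·0.23 = 2.460.
True-score variance = ρ_S + ρ_L + 2·0.23, so 0.8415 = (0.76 + ρ_L + 0.46) / 2.460.
ρ_L = 0.8415·2.460 − 0.76 − 0.46 = 0.850.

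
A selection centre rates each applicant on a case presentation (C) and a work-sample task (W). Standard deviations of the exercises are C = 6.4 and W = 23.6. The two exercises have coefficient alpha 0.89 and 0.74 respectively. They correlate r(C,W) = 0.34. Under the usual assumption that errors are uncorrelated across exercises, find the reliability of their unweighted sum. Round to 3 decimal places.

0.787

Var(C+W) = 6.4² + 23.6² + 2·[6.4·23.6·0.34] = 597.92 + 102.707 = 700.627.
Because errors are independent across components, Cov(Tᵢ,Tⱼ) = Cov(Xᵢ,Xⱼ); the off-diagonal part of the true-score variance is the same as above.
True-score variance = [6.4²·0.89 + 23.6²·0.74] + 102.707 = 448.605 + 102.707 = 551.312.
Reliability = 551.312 / 700.627 = 0.787.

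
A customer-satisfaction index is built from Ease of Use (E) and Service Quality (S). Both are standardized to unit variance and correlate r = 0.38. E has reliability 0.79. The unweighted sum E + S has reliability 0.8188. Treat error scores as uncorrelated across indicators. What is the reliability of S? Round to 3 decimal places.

Var(E+S) = 2 + 2·0.38 = 2.760.
True-score variance = ρ_E + ρ_S + 2·0.38, so 0.8188 = (0.79 + ρ_S + 0.76) / 2.760.
ρ_S = 0.8188·2.760 − 0.79 − 0.76 = 0.710.

0.710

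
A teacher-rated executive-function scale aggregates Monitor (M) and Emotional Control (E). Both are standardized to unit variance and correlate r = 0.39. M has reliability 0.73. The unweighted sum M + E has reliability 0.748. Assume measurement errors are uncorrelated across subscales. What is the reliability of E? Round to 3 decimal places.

0.569

Var(M+E) = 2 + 2·0.39 = 2.780.
True-score variance = ρ_M + ρ_E + 2·0.39, so 0.748 = (0.73 + ρ_E + 0.78) / 2.780.
ρ_E = 0.748·2.780 − 0.73 − 0.78 = 0.569.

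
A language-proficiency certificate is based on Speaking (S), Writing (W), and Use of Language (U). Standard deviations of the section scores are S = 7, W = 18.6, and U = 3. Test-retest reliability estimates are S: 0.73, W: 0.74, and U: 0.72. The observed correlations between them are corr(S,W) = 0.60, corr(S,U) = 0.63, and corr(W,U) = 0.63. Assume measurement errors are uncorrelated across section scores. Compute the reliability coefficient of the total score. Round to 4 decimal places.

0.8391

Var(S+W+U) = 7² + 18.6² + 3² + 2·[7·18.6·0.60 + 7·3·0.63 + 18.6·3·0.63] = 403.96 + 253.008 = 656.968.
Under uncorrelated errors the observed covariances equal the true-score covariances, so only the own-variance terms attenuate.
True-score variance = [7²·0.73 + 18.6²·0.74 + 3²·0.72] + 253.008 = 298.26 + 253.008 = 551.268.
Reliability = 551.268 / 656.968 = 0.8391.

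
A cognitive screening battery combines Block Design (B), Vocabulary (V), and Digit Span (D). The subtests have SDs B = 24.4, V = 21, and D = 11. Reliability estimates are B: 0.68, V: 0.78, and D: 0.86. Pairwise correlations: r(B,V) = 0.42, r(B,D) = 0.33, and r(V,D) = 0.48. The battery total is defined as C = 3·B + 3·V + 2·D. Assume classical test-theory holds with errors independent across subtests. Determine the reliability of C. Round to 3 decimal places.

0.835

Var(C) = 3²·24.4² + 3²·21² + 2²·11² + 2·[9·24.4·21·0.42 + 6·24.4·11·0.33 + 6·21·11·0.48] = 9811.24 + 6267.17 = 16078.4.
Under uncorrelated errors the observed covariances equal the true-score covariances, so only the own-variance terms attenuate.
True-score variance = [3²·24.4²·0.68 + 3²·21²·0.78 + 2²·11²·0.86] + 6267.17 = 7155.66 + 6267.17 = 13422.8.
Reliability = 13422.8 / 16078.4 = 0.835.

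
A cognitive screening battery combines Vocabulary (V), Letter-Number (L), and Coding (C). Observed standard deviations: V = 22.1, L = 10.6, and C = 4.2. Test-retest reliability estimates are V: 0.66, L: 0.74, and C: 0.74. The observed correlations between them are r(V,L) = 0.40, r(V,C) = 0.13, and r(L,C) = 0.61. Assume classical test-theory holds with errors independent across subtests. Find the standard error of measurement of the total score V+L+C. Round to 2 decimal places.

Var(total) = 618.41 + 265.856 = 884.266.
True-score variance = 418.551 + 265.856 = 684.406, so reliability = 0.7740.
Error variance = 884.266 − 684.406 = 199.859; SEM = √199.859 = 14.14.

14.14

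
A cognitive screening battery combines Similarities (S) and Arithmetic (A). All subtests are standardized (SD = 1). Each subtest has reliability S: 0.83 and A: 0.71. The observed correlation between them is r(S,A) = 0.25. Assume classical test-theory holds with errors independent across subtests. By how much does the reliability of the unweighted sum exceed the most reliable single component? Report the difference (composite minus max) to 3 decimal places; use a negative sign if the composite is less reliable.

-0.014

Var(sum) = 2 + 0.5 = 2.5; true-score variance = 1.54 + 0.5 = 2.04; composite reliability = 0.8160.
Max component reliability = 0.8300.
Difference = 0.8160 − 0.8300 = -0.014.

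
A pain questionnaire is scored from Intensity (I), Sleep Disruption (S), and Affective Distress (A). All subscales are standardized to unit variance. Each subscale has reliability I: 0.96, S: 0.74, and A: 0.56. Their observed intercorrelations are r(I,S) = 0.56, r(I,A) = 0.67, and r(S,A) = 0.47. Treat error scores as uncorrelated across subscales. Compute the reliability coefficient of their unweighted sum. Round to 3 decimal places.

Var(I+S+A) = 3 + 2·[0.56 + 0.67 + 0.47] = 3 + 3.4 = 6.4.
Because errors are independent across components, Cov(Tᵢ,Tⱼ) = Cov(Xᵢ,Xⱼ); the off-diagonal part of the true-score variance is the same as above.
True-score variance = [0.96 + 0.74 + 0.56] + 3.4 = 2.26 + 3.4 = 5.66.
Reliability = 5.66 / 6.4 = 0.884.

0.884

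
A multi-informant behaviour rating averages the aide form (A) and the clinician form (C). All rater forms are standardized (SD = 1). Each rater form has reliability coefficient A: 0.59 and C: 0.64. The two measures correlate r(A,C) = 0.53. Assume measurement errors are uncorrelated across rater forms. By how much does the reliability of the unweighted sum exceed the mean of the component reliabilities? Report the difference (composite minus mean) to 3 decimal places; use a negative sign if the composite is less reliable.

0.133

Var(sum) = 2 + 1.06 = 3.06; true-score variance = 1.23 + 1.06 = 2.29; composite reliability = 0.7484.
Mean component reliability = 0.6150.
Difference = 0.7484 − 0.6150 = 0.133.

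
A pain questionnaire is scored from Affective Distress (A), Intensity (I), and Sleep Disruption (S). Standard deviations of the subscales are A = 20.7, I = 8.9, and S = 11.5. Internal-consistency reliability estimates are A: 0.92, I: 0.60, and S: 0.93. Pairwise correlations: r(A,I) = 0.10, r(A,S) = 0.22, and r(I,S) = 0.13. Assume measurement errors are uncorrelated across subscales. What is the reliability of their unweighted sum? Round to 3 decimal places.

Var(A+I+S) = 20.7² + 8.9² + 11.5² + 2·[20.7·8.9·0.10 + 20.7·11.5·0.22 + 8.9·11.5·0.13] = 639.95 + 168.199 = 808.149.
With uncorrelated errors the cross-covariances are all true-score covariance, so they carry over unchanged; only the diagonal terms shrink to ρᵢσᵢ².
True-score variance = [20.7²·0.92 + 8.9²·0.60 + 11.5²·0.93] + 168.199 = 564.729 + 168.199 = 732.928.
Reliability = 732.928 / 808.149 = 0.907.

0.907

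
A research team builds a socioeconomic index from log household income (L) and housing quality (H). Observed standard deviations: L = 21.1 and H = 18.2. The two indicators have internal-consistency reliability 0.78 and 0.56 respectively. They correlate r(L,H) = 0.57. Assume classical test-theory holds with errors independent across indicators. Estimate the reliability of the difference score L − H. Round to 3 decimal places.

0.280

Var(L−H) = 21.1² + 18.2² − 2·21.1·18.2·0.57 = 776.45 − 437.783 = 338.667.
With uncorrelated errors the cross-covariances are all true-score covariance, so they carry over unchanged; only the diagonal terms shrink to ρᵢσᵢ².
True-score variance = [21.1²·0.78 + 18.2²·0.56] − 437.783 = 532.758 − 437.783 = 94.9754.
Reliability = 94.9754 / 338.667 = 0.280.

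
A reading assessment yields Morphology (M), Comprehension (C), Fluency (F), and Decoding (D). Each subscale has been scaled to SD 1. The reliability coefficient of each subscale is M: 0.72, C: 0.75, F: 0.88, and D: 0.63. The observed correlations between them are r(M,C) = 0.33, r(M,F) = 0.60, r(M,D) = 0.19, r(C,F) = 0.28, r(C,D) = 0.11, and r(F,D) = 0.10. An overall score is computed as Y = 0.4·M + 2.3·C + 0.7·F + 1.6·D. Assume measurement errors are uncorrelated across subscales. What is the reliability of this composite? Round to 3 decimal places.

Var(Y) = 0.4² + 2.3² + 0.7² + 1.6² + 2·[0.92·0.33 + 0.28·0.60 + 0.64·0.19 + 1.61·0.28 + 3.68·0.11 + 1.12·0.10] = 8.5 + 3.1216 = 11.6216.
With uncorrelated errors the cross-covariances are all true-score covariance, so they carry over unchanged; only the diagonal terms shrink to ρᵢσᵢ².
True-score variance = [0.4²·0.72 + 2.3²·0.75 + 0.7²·0.88 + 1.6²·0.63] + 3.1216 = 6.1267 + 3.1216 = 9.2483.
Reliability = 9.2483 / 11.6216 = 0.796.

0.796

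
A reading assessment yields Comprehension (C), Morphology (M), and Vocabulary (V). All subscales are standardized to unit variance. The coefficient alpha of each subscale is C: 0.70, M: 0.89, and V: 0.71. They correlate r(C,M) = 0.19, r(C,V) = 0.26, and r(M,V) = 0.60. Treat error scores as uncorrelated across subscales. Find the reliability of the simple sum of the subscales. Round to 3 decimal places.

0.863

Var(C+M+V) = 3 + 2·[0.19 + 0.26 + 0.60] = 3 + 2.1 = 5.1.
Under uncorrelated errors the observed covariances equal the true-score covariances, so only the own-variance terms attenuate.
True-score variance = [0.70 + 0.89 + 0.71] + 2.1 = 2.3 + 2.1 = 4.4.
Reliability = 4.4 / 5.1 = 0.863.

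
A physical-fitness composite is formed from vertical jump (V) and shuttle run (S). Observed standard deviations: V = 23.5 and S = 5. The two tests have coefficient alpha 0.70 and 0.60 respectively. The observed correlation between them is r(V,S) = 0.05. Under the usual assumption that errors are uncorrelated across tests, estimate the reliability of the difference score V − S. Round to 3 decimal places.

Var(V−S) = 23.5² + 5² − 2·23.5·5·0.05 = 577.25 − 11.75 = 565.5.
With uncorrelated errors the cross-covariances are all true-score covariance, so they carry over unchanged; only the diagonal terms shrink to ρᵢσᵢ².
True-score variance = [23.5²·0.70 + 5²·0.60] − 11.75 = 401.575 − 11.75 = 389.825.
Reliability = 389.825 / 565.5 = 0.689.

0.689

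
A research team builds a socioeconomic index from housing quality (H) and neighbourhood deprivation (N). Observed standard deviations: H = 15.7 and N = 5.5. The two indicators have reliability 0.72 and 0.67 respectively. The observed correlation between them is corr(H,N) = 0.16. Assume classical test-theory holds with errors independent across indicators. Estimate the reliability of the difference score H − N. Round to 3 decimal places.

Var(H−N) = 15.7² + 5.5² − 2·15.7·5.5·0.16 = 276.74 − 27.632 = 249.108.
With uncorrelated errors the cross-covariances are all true-score covariance, so they carry over unchanged; only the diagonal terms shrink to ρᵢσᵢ².
True-score variance = [15.7²·0.72 + 5.5²·0.67] − 27.632 = 197.74 − 27.632 = 170.108.
Reliability = 170.108 / 249.108 = 0.683.

0.683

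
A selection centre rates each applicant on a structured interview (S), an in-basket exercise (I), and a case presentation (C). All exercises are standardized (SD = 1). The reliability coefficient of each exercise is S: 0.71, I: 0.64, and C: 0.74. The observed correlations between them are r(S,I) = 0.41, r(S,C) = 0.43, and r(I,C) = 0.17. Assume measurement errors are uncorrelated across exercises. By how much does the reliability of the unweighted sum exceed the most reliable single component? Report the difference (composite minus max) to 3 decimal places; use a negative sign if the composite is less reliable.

0.079

Var(sum) = 3 + 2.02 = 5.02; true-score variance = 2.09 + 2.02 = 4.11; composite reliability = 0.8187.
Max component reliability = 0.7400.
Difference = 0.8187 − 0.7400 = 0.079.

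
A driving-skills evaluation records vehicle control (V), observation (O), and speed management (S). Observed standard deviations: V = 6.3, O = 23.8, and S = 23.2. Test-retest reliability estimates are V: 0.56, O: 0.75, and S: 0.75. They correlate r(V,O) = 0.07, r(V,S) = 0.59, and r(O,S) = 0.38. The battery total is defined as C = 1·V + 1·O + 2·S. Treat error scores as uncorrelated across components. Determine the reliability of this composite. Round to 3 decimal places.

0.824

Var(C) = 6.3² + 23.8² + 2²·23.2² + 2·[6.3·23.8·0.07 + 2·6.3·23.2·0.59 + 2·23.8·23.2·0.38] = 2759.09 + 1205.21 = 3964.3.
With uncorrelated errors the cross-covariances are all true-score covariance, so they carry over unchanged; only the diagonal terms shrink to ρᵢσᵢ².
True-score variance = [6.3²·0.56 + 23.8²·0.75 + 2²·23.2²·0.75] + 1205.21 = 2061.78 + 1205.21 = 3266.99.
Reliability = 3266.99 / 3964.3 = 0.824.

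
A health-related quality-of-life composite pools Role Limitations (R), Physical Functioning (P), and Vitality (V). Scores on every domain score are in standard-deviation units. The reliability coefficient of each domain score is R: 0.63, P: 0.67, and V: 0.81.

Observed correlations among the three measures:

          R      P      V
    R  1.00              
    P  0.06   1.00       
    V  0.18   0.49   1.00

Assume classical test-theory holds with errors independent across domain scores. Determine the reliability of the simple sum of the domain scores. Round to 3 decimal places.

0.800

Var(R+P+V) = 3 + 2·[0.06 + 0.18 + 0.49] = 3 + 1.46 = 4.46.
Under uncorrelated errors the observed covariances equal the true-score covariances, so only the own-variance terms attenuate.
True-score variance = [0.63 + 0.67 + 0.81] + 1.46 = 2.11 + 1.46 = 3.57.
Reliability = 3.57 / 4.46 = 0.800.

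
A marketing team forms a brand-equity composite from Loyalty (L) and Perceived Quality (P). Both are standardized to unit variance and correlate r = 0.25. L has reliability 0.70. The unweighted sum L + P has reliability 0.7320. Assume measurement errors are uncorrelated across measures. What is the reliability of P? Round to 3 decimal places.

0.630

Var(L+P) = 2 + 2·0.25 = 2.500.
True-score variance = ρ_L + ρ_P + 2·0.25, so 0.7320 = (0.70 + ρ_P + 0.50) / 2.500.
ρ_P = 0.7320·2.500 − 0.70 − 0.50 = 0.630.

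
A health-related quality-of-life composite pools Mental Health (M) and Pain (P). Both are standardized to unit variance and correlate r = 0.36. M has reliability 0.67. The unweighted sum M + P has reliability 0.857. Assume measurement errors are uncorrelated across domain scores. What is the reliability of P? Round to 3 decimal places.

0.941

Var(M+P) = 2 + 2·0.36 = 2.720.
True-score variance = ρ_M + ρ_P + 2·0.36, so 0.857 = (0.67 + ρ_P + 0.72) / 2.720.
ρ_P = 0.857·2.720 − 0.67 − 0.72 = 0.941.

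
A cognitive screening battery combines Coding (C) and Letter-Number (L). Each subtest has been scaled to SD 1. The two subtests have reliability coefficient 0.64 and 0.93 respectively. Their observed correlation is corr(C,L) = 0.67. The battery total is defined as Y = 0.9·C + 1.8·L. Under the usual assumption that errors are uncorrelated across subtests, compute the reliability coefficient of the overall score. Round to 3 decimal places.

Var(Y) = 0.9² + 1.8² + 2·[1.62·0.67] = 4.05 + 2.1708 = 6.2208.
With uncorrelated errors the cross-covariances are all true-score covariance, so they carry over unchanged; only the diagonal terms shrink to ρᵢσᵢ².
True-score variance = [0.9²·0.64 + 1.8²·0.93] + 2.1708 = 3.5316 + 2.1708 = 5.7024.
Reliability = 5.7024 / 6.2208 = 0.917.

0.917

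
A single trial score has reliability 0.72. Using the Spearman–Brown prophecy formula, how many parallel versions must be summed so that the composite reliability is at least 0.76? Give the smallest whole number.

k ≥ ρ*(1−ρ₁)/(ρ₁(1−ρ*)) = 0.76·0.28 / (0.72·0.24) = 1.231.
Smallest integer k = 2.

2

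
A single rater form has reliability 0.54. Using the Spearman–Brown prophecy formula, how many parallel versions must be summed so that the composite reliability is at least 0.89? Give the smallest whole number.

7

k ≥ ρ*(1−ρ₁)/(ρ₁(1−ρ*)) = 0.89·0.46 / (0.54·0.11) = 6.892.
Smallest integer k = 7.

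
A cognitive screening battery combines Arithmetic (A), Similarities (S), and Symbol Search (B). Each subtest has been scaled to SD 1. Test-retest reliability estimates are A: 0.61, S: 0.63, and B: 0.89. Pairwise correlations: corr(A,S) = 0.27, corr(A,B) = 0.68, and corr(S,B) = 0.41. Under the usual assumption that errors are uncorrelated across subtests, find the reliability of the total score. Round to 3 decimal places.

Var(A+S+B) = 3 + 2·[0.27 + 0.68 + 0.41] = 3 + 2.72 = 5.72.
With uncorrelated errors the cross-covariances are all true-score covariance, so they carry over unchanged; only the diagonal terms shrink to ρᵢσᵢ².
True-score variance = [0.61 + 0.63 + 0.89] + 2.72 = 2.13 + 2.72 = 4.85.
Reliability = 4.85 / 5.72 = 0.848.

0.848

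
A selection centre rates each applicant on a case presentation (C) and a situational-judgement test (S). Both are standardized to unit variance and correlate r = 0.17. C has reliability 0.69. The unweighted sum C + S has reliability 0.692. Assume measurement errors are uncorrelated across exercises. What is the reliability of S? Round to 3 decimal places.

0.589

Var(C+S) = 2 + 2·0.17 = 2.340.
True-score variance = ρ_C + ρ_S + 2·0.17, so 0.692 = (0.69 + ρ_S + 0.34) / 2.340.
ρ_S = 0.692·2.340 − 0.69 − 0.34 = 0.589.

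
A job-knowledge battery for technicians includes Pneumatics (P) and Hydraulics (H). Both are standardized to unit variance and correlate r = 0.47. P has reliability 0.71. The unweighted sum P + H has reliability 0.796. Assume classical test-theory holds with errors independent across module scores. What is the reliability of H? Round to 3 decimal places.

0.690

Var(P+H) = 2 + 2·0.47 = 2.940.
True-score variance = ρ_P + ρ_H + 2·0.47, so 0.796 = (0.71 + ρ_H + 0.94) / 2.940.
ρ_H = 0.796·2.940 − 0.71 − 0.94 = 0.690.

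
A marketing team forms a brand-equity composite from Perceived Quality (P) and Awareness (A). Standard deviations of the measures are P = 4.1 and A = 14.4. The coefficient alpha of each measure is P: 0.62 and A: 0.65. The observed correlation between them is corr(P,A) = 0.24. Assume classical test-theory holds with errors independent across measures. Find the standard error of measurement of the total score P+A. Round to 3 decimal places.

8.886

Var(total) = 224.17 + 28.3392 = 252.509.
True-score variance = 145.206 + 28.3392 = 173.545, so reliability = 0.6873.
Error variance = 252.509 − 173.545 = 78.9638; SEM = √78.9638 = 8.886.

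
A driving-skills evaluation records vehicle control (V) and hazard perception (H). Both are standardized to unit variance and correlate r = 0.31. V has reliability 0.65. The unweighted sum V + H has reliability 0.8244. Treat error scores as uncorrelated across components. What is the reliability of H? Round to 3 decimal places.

Var(V+H) = 2 + 2·0.31 = 2.620.
True-score variance = ρ_V + ρ_H + 2·0.31, so 0.8244 = (0.65 + ρ_H + 0.62) / 2.620.
ρ_H = 0.8244·2.620 − 0.65 − 0.62 = 0.890.

0.890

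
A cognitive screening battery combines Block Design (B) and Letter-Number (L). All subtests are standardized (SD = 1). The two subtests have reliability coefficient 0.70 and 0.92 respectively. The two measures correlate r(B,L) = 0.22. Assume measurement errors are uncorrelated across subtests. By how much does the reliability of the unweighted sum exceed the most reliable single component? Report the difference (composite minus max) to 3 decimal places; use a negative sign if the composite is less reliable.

Var(sum) = 2 + 0.44 = 2.44; true-score variance = 1.62 + 0.44 = 2.06; composite reliability = 0.8443.
Max component reliability = 0.9200.
Difference = 0.8443 − 0.9200 = -0.076.

-0.076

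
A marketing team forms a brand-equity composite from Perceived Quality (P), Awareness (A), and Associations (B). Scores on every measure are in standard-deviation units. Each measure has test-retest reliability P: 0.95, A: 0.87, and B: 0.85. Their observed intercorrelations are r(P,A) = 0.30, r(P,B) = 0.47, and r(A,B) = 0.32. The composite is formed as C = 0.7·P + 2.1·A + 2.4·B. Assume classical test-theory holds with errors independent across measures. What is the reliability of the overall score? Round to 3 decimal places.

Var(C) = 0.7² + 2.1² + 2.4² + 2·[1.47·0.30 + 1.68·0.47 + 5.04·0.32] = 10.66 + 5.6868 = 16.3468.
With uncorrelated errors the cross-covariances are all true-score covariance, so they carry over unchanged; only the diagonal terms shrink to ρᵢσᵢ².
True-score variance = [0.7²·0.95 + 2.1²·0.87 + 2.4²·0.85] + 5.6868 = 9.1982 + 5.6868 = 14.885.
Reliability = 14.885 / 16.3468 = 0.911.

0.911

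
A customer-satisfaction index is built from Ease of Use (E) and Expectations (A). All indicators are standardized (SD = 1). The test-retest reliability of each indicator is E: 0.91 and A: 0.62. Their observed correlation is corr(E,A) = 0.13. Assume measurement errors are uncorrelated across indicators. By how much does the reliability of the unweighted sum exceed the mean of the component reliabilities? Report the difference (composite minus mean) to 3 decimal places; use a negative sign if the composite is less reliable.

0.027

Var(sum) = 2 + 0.26 = 2.26; true-score variance = 1.53 + 0.26 = 1.79; composite reliability = 0.7920.
Mean component reliability = 0.7650.
Difference = 0.7920 − 0.7650 = 0.027.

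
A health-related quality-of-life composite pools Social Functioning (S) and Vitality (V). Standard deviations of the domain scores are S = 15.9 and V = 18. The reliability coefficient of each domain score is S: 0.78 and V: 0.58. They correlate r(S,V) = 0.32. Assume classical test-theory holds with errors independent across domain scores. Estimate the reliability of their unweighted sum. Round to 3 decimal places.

Var(S+V) = 15.9² + 18² + 2·[15.9·18·0.32] = 576.81 + 183.168 = 759.978.
Under uncorrelated errors the observed covariances equal the true-score covariances, so only the own-variance terms attenuate.
True-score variance = [15.9²·0.78 + 18²·0.58] + 183.168 = 385.112 + 183.168 = 568.28.
Reliability = 568.28 / 759.978 = 0.748.

0.748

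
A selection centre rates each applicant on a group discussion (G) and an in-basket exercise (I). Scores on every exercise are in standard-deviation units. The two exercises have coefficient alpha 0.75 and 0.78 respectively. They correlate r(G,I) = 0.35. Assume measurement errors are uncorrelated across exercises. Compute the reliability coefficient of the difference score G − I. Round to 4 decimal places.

Var(G−I) = 1 + 1 − 2·0.35 = 2 − 0.7 = 1.3.
Because errors are independent across components, Cov(Tᵢ,Tⱼ) = Cov(Xᵢ,Xⱼ); the off-diagonal part of the true-score variance is the same as above.
True-score variance = [0.75 + 0.78] − 0.7 = 1.53 − 0.7 = 0.83.
Reliability = 0.83 / 1.3 = 0.6385.

0.6385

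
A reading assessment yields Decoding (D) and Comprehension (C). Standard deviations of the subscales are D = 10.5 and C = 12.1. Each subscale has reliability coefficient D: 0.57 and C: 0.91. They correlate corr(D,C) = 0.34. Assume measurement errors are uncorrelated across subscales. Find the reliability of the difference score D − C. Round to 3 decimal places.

Var(D−C) = 10.5² + 12.1² − 2·10.5·12.1·0.34 = 256.66 − 86.394 = 170.266.
Because errors are independent across components, Cov(Tᵢ,Tⱼ) = Cov(Xᵢ,Xⱼ); the off-diagonal part of the true-score variance is the same as above.
True-score variance = [10.5²·0.57 + 12.1²·0.91] − 86.394 = 196.076 − 86.394 = 109.682.
Reliability = 109.682 / 170.266 = 0.644.

0.644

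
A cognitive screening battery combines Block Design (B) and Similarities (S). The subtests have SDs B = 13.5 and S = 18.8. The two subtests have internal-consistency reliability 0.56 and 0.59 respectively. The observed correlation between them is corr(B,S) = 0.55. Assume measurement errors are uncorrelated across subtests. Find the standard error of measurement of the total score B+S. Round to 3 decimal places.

15.003

Var(total) = 535.69 + 279.18 = 814.87.
True-score variance = 310.59 + 279.18 = 589.77, so reliability = 0.7238.
Error variance = 814.87 − 589.77 = 225.1; SEM = √225.1 = 15.003.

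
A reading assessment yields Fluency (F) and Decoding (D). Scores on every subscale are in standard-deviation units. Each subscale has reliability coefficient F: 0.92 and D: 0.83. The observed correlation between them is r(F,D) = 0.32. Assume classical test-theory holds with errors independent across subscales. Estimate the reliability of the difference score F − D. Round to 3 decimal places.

Var(F−D) = 1 + 1 − 2·0.32 = 2 − 0.64 = 1.36.
Under uncorrelated errors the observed covariances equal the true-score covariances, so only the own-variance terms attenuate.
True-score variance = [0.92 + 0.83] − 0.64 = 1.75 − 0.64 = 1.11.
Reliability = 1.11 / 1.36 = 0.816.

0.816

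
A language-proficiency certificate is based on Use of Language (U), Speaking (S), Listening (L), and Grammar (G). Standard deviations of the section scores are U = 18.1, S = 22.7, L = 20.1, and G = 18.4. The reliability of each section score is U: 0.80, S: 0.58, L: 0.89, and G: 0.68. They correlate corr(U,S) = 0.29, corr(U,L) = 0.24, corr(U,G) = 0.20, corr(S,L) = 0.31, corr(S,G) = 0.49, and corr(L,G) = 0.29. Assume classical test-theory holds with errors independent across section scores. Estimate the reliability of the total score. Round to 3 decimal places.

Var(U+S+L+G) = 18.1² + 22.7² + 20.1² + 18.4² + 2·[18.1·22.7·0.29 + 18.1·20.1·0.24 + 18.1·18.4·0.20 + 22.7·20.1·0.31 + 22.7·18.4·0.49 + 20.1·18.4·0.29] = 1585.47 + 1452.87 = 3038.34.
Because errors are independent across components, Cov(Tᵢ,Tⱼ) = Cov(Xᵢ,Xⱼ); the off-diagonal part of the true-score variance is the same as above.
True-score variance = [18.1²·0.80 + 22.7²·0.58 + 20.1²·0.89 + 18.4²·0.68] + 1452.87 = 1150.75 + 1452.87 = 2603.62.
Reliability = 2603.62 / 3038.34 = 0.857.

0.857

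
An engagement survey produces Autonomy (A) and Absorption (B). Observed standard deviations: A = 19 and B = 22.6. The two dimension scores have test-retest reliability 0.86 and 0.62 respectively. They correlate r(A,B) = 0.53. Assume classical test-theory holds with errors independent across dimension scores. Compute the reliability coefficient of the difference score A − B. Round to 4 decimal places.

0.4128

Var(A−B) = 19² + 22.6² − 2·19·22.6·0.53 = 871.76 − 455.164 = 416.596.
With uncorrelated errors the cross-covariances are all true-score covariance, so they carry over unchanged; only the diagonal terms shrink to ρᵢσᵢ².
True-score variance = [19²·0.86 + 22.6²·0.62] − 455.164 = 627.131 − 455.164 = 171.967.
Reliability = 171.967 / 416.596 = 0.4128.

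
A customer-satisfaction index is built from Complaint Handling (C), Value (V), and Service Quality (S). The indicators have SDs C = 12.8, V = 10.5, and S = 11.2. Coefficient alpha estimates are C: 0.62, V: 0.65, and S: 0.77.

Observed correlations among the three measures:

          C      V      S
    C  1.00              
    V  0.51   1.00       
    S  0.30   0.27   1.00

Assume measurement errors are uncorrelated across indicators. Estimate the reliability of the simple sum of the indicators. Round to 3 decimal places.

Var(C+V+S) = 12.8² + 10.5² + 11.2² + 2·[12.8·10.5·0.51 + 12.8·11.2·0.30 + 10.5·11.2·0.27] = 399.53 + 286.608 = 686.138.
Under uncorrelated errors the observed covariances equal the true-score covariances, so only the own-variance terms attenuate.
True-score variance = [12.8²·0.62 + 10.5²·0.65 + 11.2²·0.77] + 286.608 = 269.832 + 286.608 = 556.44.
Reliability = 556.44 / 686.138 = 0.811.

0.811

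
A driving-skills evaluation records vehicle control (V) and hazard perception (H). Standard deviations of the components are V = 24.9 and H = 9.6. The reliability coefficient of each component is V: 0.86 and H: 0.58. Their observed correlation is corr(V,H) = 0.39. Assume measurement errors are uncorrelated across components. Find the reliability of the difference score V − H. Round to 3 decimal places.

0.761

Var(V−H) = 24.9² + 9.6² − 2·24.9·9.6·0.39 = 712.17 − 186.451 = 525.719.
Because errors are independent across components, Cov(Tᵢ,Tⱼ) = Cov(Xᵢ,Xⱼ); the off-diagonal part of the true-score variance is the same as above.
True-score variance = [24.9²·0.86 + 9.6²·0.58] − 186.451 = 586.661 − 186.451 = 400.21.
Reliability = 400.21 / 525.719 = 0.761.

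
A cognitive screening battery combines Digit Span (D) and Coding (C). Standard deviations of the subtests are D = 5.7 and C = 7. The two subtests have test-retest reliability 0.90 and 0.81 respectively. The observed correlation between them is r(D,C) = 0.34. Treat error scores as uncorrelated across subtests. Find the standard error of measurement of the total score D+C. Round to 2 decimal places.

3.54

Var(total) = 81.49 + 27.132 = 108.622.
True-score variance = 68.931 + 27.132 = 96.063, so reliability = 0.8844.
Error variance = 108.622 − 96.063 = 12.559; SEM = √12.559 = 3.54.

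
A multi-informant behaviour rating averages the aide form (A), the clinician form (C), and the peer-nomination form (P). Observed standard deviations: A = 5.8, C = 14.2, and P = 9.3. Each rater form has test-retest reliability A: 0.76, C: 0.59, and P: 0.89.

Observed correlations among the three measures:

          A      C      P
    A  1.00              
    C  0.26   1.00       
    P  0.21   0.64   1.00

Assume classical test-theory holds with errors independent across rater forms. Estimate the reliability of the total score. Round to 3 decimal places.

0.820

Var(A+C+P) = 5.8² + 14.2² + 9.3² + 2·[5.8·14.2·0.26 + 5.8·9.3·0.21 + 14.2·9.3·0.64] = 321.77 + 234.519 = 556.289.
Under uncorrelated errors the observed covariances equal the true-score covariances, so only the own-variance terms attenuate.
True-score variance = [5.8²·0.76 + 14.2²·0.59 + 9.3²·0.89] + 234.519 = 221.51 + 234.519 = 456.029.
Reliability = 456.029 / 556.289 = 0.820.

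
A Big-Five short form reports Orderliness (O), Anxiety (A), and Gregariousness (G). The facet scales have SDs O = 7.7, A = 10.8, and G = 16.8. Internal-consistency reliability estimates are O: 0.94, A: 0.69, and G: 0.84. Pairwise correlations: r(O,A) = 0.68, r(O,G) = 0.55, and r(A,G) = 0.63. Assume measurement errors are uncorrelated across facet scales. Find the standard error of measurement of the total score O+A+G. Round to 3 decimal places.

Var(total) = 458.17 + 484.008 = 942.178.
True-score variance = 373.296 + 484.008 = 857.304, so reliability = 0.9099.
Error variance = 942.178 − 857.304 = 84.8742; SEM = √84.8742 = 9.213.

9.213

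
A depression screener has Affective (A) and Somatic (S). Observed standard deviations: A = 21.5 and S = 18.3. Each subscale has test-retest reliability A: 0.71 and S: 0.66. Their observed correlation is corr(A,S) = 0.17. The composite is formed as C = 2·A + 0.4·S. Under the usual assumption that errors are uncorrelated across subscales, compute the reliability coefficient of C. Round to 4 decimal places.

Var(C) = 2²·21.5² + 0.4²·18.3² + 2·[0.8·21.5·18.3·0.17] = 1902.58 + 107.018 = 2009.6.
Because errors are independent across components, Cov(Tᵢ,Tⱼ) = Cov(Xᵢ,Xⱼ); the off-diagonal part of the true-score variance is the same as above.
True-score variance = [2²·21.5²·0.71 + 0.4²·18.3²·0.66] + 107.018 = 1348.15 + 107.018 = 1455.17.
Reliability = 1455.17 / 2009.6 = 0.7241.

0.7241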